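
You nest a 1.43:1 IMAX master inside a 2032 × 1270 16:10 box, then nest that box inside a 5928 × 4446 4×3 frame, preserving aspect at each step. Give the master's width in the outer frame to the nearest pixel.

5298 px

1.43:1 IMAX in 2032×1270: fills the height, so the master is 1816.10 × 1270.00.
16:10 in 5928×4446: fills the width, so the intermediate becomes 5928.00 × 3705.00 — a scale of ×2.9173.
Applying the same ×2.9173: 1816.10 → 5298.15.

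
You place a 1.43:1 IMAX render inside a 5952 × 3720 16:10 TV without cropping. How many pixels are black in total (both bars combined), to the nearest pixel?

2352528 pixels

1.43:1 IMAX (1.430) < 16:10 (1.600), so the render fills the height.
That makes the image 5319.6000 px wide (3720 × 1.430).
Black = 5952 − 5319.6000 = 632.4000 px.
Bar area = 632.4000 × 3720 ≈ 2352528 px.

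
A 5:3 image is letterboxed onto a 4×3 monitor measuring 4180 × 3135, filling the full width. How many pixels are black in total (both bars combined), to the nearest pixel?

2620860 pixels

That makes the image 2508.0000 px tall (4180 × 3/5).
Black = 3135 − 2508.0000 = 627.0000 px.
Across the 4180-px span: 627.0000 × 4180 ≈ 2620860 px.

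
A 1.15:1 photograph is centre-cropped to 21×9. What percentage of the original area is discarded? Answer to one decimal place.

50.7%

The width stays; only height is cut (since 21×9 is wider than 1.15:1).
(1.150)/(2.333) ≈ 0.493 of the area survives, leaving 50.71% discarded.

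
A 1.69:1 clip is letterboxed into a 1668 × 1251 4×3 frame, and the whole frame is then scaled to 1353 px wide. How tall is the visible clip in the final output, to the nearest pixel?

801 px

Fitted into 1668×1251, the clip spans the width; its height is 1668 / 1.690 ≈ 986.98 px.
Resizing to 1353 px wide multiplies everything by 0.8112: 986.98 → 800.59 px.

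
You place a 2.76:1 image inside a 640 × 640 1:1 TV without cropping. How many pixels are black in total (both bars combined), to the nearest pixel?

261194 pixels

2.76:1 (2.760) > 1:1 (1.000), so the image fills the width.
The image is 640 / 2.760 ≈ 231.8841 px tall.
Black = 640 − 231.8841 = 408.1159 px.
Across the 640-px span: 408.1159 × 640 ≈ 261194 px.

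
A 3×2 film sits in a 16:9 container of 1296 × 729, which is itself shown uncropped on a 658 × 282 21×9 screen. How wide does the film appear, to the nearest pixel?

423 px

3×2 in 1296×729: fills the height, so the film is 1093.50 × 729.00.
Second fit — the 16:9 canvas into 658×282 spans the height: 501.33 × 282.00 (×0.3868 from 1296×729).
So the film's width is 1093.50 × 0.3868 ≈ 423.00.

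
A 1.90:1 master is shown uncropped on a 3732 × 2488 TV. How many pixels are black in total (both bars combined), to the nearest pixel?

1954782 pixels

1.90:1 (1.900) > 3:2 (1.500), so the master fills the width.
That makes the image 1964.2105 px tall (3732 / 1.900).
Black = 2488 − 1964.2105 = 523.7895 px.
That's 523.7895 × 3732 ≈ 1954782 black pixels.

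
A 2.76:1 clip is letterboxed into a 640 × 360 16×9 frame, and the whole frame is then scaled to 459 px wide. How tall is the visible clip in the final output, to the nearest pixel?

166 px

Fitted into 640×360, the clip spans the width; its height is 640 / 2.760 ≈ 231.88 px.
The frame scales by 459/640 = 0.7172; 231.88 × 0.7172 ≈ 166.30 px.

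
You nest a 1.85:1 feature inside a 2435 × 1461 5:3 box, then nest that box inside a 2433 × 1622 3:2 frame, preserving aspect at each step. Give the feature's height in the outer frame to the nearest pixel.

1315 px

First fit — 1.85:1 into 2435×1461 spans the width: 2435.00 × 1316.22.
Second fit — the 5:3 canvas into 2433×1622 spans the width: 2433.00 × 1459.80 (×0.9992 from 2435×1461).
Applying the same ×0.9992: 1316.22 → 1315.14.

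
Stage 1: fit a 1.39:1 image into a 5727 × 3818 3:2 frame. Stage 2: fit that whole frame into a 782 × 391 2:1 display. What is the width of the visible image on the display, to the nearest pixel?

Inside the 5727×3818 canvas the image is height-limited at 5307.02 × 3818.00.
Second fit — the 3:2 canvas into 782×391 spans the height: 586.50 × 391.00 (×0.1024 from 5727×3818).
The image scales with it: width 5307.02 × 0.1024 ≈ 543.49.

543 px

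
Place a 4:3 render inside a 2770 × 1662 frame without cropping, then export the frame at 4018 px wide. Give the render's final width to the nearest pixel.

In the 2770×1662 frame the render fills the height: width = 1662 × 4/3 ≈ 2216.00 px.
Resizing to 4018 px wide multiplies everything by 1.4505: 2216.00 → 3214.40 px.

3214 px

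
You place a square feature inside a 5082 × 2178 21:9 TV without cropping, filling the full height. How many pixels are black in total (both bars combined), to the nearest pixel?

6324912 pixels

The feature is 2178 × 1/1 ≈ 2178.0000 px wide.
Leftover width: 5082 − 2178.0000 = 2904.0000 px.
Across the 2178-px span: 2904.0000 × 2178 ≈ 6324912 px.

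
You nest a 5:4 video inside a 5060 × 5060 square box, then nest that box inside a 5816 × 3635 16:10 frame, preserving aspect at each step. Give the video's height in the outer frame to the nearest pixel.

2908 px

5:4 in 5060×5060: fills the width, so the video is 5060.00 × 4048.00.
The square canvas is height-limited in 5816×3635, giving 3635.00 × 3635.00; scale factor 0.7184.
So the video's height is 4048.00 × 0.7184 ≈ 2908.00.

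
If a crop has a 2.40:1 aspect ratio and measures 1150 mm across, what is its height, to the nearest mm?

1150 / 2.400 = 479.17.

479 mm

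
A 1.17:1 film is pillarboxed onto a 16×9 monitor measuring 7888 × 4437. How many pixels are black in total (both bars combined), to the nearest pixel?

Since 1.170 < 1.778, the film is height-limited.
Content width = 4437 × 1.170 ≈ 5191.2900 px.
Black = 7888 − 5191.2900 = 2696.7100 px.
Across the 4437-px span: 2696.7100 × 4437 ≈ 11965302 px.

11965302 pixels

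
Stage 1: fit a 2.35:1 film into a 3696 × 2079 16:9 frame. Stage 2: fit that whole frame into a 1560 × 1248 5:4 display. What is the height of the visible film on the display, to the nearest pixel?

664 px

2.35:1 in 3696×2079: fills the width, so the film is 3696.00 × 1572.77.
16:9 in 1560×1248: fills the width, so the intermediate becomes 1560.00 × 877.50 — a scale of ×0.4221.
So the film's height is 1572.77 × 0.4221 ≈ 663.83.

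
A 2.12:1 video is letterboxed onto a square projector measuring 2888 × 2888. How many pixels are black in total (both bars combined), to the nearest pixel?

4406325 pixels

2.12:1 is wider than square, so it spans the full width.
Content height = 2888 / 2.120 ≈ 1362.2642 px.
Leftover height: 2888 − 1362.2642 = 1525.7358 px.
Bar area = 1525.7358 × 2888 ≈ 4406325 px.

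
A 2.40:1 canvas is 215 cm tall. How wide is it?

516 cm

215 × 2.400 = 516.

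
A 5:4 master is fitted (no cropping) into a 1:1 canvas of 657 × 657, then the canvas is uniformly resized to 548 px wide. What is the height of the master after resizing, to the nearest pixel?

438 px

In the 657×657 frame the master fills the width: height = 657 × 4/5 ≈ 525.60 px.
Resizing to 548 px wide multiplies everything by 0.8341: 525.60 → 438.40 px.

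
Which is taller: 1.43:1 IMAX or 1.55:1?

1.43:1 IMAX

1.43 and 1.55; 1.55 > 1.43. The smaller width-to-height ratio is the taller frame.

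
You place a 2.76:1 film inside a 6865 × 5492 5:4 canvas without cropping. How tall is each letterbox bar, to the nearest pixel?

2.76:1 is wider than 5:4, so it spans the full width.
The film is 6865 / 2.760 ≈ 2487.32 px tall.
Black = 5492 − 2487.32 = 3004.68 px, or 1502.34 per bar.

1502 px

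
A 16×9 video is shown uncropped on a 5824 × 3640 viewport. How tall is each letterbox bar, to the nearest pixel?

Since 1.778 > 1.600, the video is width-limited.
The video is 5824 × 9/16 ≈ 3276.00 px tall.
3640 − 3276.00 = 364.00 px of bars (182.00 each).

182 px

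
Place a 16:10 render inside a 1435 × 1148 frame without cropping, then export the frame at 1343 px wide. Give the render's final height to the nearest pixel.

839 px

At 1435×1148 the render is width-limited, so height = 1435 × 10/16 ≈ 896.88 px.
Resizing to 1343 px wide multiplies everything by 0.9359: 896.88 → 839.38 px.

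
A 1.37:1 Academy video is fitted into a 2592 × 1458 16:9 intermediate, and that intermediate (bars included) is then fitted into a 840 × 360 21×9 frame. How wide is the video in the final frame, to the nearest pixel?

493 px

Inside the 2592×1458 canvas the video is height-limited at 1997.46 × 1458.00.
The 16:9 canvas is height-limited in 840×360, giving 640.00 × 360.00; scale factor 0.2469.
The video scales with it: width 1997.46 × 0.2469 ≈ 493.20.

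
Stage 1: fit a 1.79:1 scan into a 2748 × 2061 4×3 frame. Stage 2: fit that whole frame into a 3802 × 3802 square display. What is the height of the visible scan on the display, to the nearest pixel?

Inside the 2748×2061 canvas the scan is width-limited at 2748.00 × 1535.20.
Second fit — the 4×3 canvas into 3802×3802 spans the width: 3802.00 × 2851.50 (×1.3836 from 2748×2061).
The scan scales with it: height 1535.20 × 1.3836 ≈ 2124.02.

2124 px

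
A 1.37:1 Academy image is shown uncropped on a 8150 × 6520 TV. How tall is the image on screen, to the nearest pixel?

1.37:1 Academy is wider than 5:4, so it spans the full width.
Content height = 8150 / 1.370 ≈ 5948.91 px.

5949 px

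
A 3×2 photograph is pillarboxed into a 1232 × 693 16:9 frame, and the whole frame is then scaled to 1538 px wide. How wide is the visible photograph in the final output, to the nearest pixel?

In the 1232×693 frame the photograph fills the height: width = 693 × 3/2 ≈ 1039.50 px.
Resizing to 1538 px wide multiplies everything by 1.2484: 1039.50 → 1297.69 px.

1298 px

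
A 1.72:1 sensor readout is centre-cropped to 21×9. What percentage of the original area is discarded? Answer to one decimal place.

26.3%

Going from 1.72:1 to 21×9 means cutting height while keeping width.
Fraction kept = (1.720)/(2.333) ≈ 73.71%, so 26.29% is lost.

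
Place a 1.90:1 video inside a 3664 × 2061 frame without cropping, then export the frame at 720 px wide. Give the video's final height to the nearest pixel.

379 px

Fitted into 3664×2061, the video spans the width; its height is 3664 / 1.900 ≈ 1928.42 px.
The frame scales by 720/3664 = 0.1965; 1928.42 × 0.1965 ≈ 378.95 px.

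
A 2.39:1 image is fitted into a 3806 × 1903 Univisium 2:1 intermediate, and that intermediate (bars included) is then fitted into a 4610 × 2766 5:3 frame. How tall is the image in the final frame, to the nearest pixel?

Inside the 3806×1903 canvas the image is width-limited at 3806.00 × 1592.47.
Univisium 2:1 in 4610×2766: fills the width, so the intermediate becomes 4610.00 × 2305.00 — a scale of ×1.2112.
The image scales with it: height 1592.47 × 1.2112 ≈ 1928.87.

1929 px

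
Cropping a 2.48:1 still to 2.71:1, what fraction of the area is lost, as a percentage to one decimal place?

2.71:1 is wider than 2.48:1, so the crop keeps the full width and trims the height.
Fraction kept = (2.480)/(2.710) ≈ 91.51%, so 8.49% is lost.

8.5%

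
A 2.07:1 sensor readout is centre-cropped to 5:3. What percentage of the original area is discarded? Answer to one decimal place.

The height stays; only width is cut (since 5:3 is narrower than 2.07:1).
Fraction kept = (1.667)/(2.070) ≈ 80.52%, so 19.48% is lost.

19.5%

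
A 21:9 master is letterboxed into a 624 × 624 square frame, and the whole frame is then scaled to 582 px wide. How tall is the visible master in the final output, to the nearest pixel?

At 624×624 the master is width-limited, so height = 624 × 9/21 ≈ 267.43 px.
Resizing to 582 px wide multiplies everything by 0.9327: 267.43 → 249.43 px.

249 px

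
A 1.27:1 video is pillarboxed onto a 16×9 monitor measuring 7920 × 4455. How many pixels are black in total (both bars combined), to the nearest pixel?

1.27:1 is narrower than 16×9, so it spans the full height.
Content width = 4455 × 1.270 ≈ 5657.8500 px.
7920 − 5657.8500 = 2262.1500 px of bars.
Across the 4455-px span: 2262.1500 × 4455 ≈ 10077878 px.

10077878 pixels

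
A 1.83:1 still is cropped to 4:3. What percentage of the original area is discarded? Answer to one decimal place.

The height stays; only width is cut (since 4:3 is narrower than 1.83:1).
Area ratio = (1.333)/(1.830) = 72.86%; the remaining 27.14% is cropped out.

27.1%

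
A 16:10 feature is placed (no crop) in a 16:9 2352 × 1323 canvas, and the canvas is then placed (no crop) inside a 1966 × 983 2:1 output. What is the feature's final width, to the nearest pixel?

Inside the 2352×1323 canvas the feature is height-limited at 2116.80 × 1323.00.
Second fit — the 16:9 canvas into 1966×983 spans the height: 1747.56 × 983.00 (×0.7430 from 2352×1323).
Applying the same ×0.7430: 2116.80 → 1572.80.

1573 px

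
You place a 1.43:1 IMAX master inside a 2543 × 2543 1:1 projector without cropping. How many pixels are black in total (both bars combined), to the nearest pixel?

1.43:1 IMAX is wider than 1:1, so it spans the full width.
That makes the image 1778.3217 px tall (2543 / 1.430).
Black = 2543 − 1778.3217 = 764.6783 px.
Bar area = 764.6783 × 2543 ≈ 1944577 px.

1944577 pixels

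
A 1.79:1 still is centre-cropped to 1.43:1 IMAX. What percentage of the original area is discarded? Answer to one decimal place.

20.1%

1.43:1 IMAX is narrower than 1.79:1, so the crop keeps the full height and trims the width.
(1.430)/(1.790) ≈ 0.799 of the area survives, leaving 20.11% discarded.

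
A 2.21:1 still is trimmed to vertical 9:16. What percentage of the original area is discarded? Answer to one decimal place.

74.5%

The height stays; only width is cut (since vertical 9:16 is narrower than 2.21:1).
Fraction kept = (0.562)/(2.210) ≈ 25.45%, so 74.55% is lost.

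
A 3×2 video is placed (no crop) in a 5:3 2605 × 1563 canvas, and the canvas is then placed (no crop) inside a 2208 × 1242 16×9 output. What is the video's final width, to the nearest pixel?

3×2 in 2605×1563: fills the height, so the video is 2344.50 × 1563.00.
Second fit — the 5:3 canvas into 2208×1242 spans the height: 2070.00 × 1242.00 (×0.7946 from 2605×1563).
The video scales with it: width 2344.50 × 0.7946 ≈ 1863.00.

1863 px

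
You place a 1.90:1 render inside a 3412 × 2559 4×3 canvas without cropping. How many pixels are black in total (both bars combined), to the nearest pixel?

1.90:1 (1.900) > 4×3 (1.333), so the render fills the width.
Content height = 3412 / 1.900 ≈ 1795.7895 px.
Black = 2559 − 1795.7895 = 763.2105 px.
Across the 3412-px span: 763.2105 × 3412 ≈ 2604074 px.

2604074 pixels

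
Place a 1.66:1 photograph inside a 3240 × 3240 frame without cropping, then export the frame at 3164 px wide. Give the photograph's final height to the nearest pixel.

In the 3240×3240 frame the photograph fills the width: height = 3240 / 1.660 ≈ 1951.81 px.
Resizing to 3164 px wide multiplies everything by 0.9765: 1951.81 → 1906.02 px.

1906 px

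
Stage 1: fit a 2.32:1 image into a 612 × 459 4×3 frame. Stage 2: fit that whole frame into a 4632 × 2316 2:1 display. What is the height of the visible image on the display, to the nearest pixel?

1331 px

Inside the 612×459 canvas the image is width-limited at 612.00 × 263.79.
4×3 in 4632×2316: fills the height, so the intermediate becomes 3088.00 × 2316.00 — a scale of ×5.0458.
The image scales with it: height 263.79 × 5.0458 ≈ 1331.03.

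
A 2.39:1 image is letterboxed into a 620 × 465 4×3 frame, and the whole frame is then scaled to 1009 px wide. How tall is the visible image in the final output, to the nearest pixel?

422 px

At 620×465 the image is width-limited, so height = 620 / 2.390 ≈ 259.41 px.
Scaling 620 → 1009 is ×1.6274, so the height becomes 259.41 × 1.6274 ≈ 422.18 px.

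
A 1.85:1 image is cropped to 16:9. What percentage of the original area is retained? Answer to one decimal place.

96.1%

16:9 is narrower than 1.85:1, so the crop keeps the full height and trims the width.
Area ratio = (1.778)/(1.850) = 96.10% retained.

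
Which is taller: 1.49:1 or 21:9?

1.49 and 21:9 = 2.333; 2.333 > 1.49. The smaller width-to-height ratio is the taller frame.

1.49:1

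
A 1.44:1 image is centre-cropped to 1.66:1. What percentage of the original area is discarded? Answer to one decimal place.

1.66:1 is wider than 1.44:1, so the crop keeps the full width and trims the height.
(1.440)/(1.660) ≈ 0.867 of the area survives, leaving 13.25% discarded.

13.3%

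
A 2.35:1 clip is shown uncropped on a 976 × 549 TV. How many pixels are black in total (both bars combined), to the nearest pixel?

130473 pixels

Since 2.350 > 1.778, the clip is width-limited.
The clip is 976 / 2.350 ≈ 415.3191 px tall.
Black = 549 − 415.3191 = 133.6809 px.
Across the 976-px span: 133.6809 × 976 ≈ 130473 px.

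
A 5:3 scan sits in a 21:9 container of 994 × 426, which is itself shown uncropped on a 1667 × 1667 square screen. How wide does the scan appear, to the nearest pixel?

Inside the 994×426 canvas the scan is height-limited at 710.00 × 426.00.
The 21:9 canvas is width-limited in 1667×1667, giving 1667.00 × 714.43; scale factor 1.6771.
The scan scales with it: width 710.00 × 1.6771 ≈ 1190.71.

1191 px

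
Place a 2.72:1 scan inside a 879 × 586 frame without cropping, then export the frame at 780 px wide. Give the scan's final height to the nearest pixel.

Fitted into 879×586, the scan spans the width; its height is 879 / 2.720 ≈ 323.16 px.
Resizing to 780 px wide multiplies everything by 0.8874: 323.16 → 286.76 px.

287 px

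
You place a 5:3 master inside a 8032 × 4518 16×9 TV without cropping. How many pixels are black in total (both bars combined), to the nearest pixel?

2268036 pixels

5:3 is narrower than 16×9, so it spans the full height.
Content width = 4518 × 5/3 ≈ 7530.0000 px.
8032 − 7530.0000 = 502.0000 px of bars.
That's 502.0000 × 4518 ≈ 2268036 black pixels.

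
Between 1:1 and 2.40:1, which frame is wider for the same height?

1 and 2.4; 2.4 > 1.

2.40:1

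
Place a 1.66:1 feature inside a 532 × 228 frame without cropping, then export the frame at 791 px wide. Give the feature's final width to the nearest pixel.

Fitted into 532×228, the feature spans the height; its width is 228 × 1.660 ≈ 378.48 px.
Resizing to 791 px wide multiplies everything by 1.4868: 378.48 → 562.74 px.

563 px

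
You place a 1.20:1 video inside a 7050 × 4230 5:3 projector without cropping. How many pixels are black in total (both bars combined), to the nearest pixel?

1.20:1 (1.200) < 5:3 (1.667), so the video fills the height.
Content width = 4230 × 1.200 ≈ 5076.0000 px.
Black = 7050 − 5076.0000 = 1974.0000 px.
Across the 4230-px span: 1974.0000 × 4230 ≈ 8350020 px.

8350020 pixels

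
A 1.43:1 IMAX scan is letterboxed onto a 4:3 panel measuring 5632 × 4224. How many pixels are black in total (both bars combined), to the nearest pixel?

1608153 pixels

1.43:1 IMAX is wider than 4:3, so it spans the full width.
Content height = 5632 / 1.430 ≈ 3938.4615 px.
Black = 4224 − 3938.4615 = 285.5385 px.
Across the 5632-px span: 285.5385 × 5632 ≈ 1608153 px.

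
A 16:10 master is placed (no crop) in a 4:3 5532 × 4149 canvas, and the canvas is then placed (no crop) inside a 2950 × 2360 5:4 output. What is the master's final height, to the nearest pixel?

1844 px

First fit — 16:10 into 5532×4149 spans the width: 5532.00 × 3457.50.
Second fit — the 4:3 canvas into 2950×2360 spans the width: 2950.00 × 2212.50 (×0.5333 from 5532×4149).
The master scales with it: height 3457.50 × 0.5333 ≈ 1843.75.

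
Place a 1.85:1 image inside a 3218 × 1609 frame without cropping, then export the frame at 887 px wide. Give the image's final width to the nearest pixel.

820 px

At 3218×1609 the image is height-limited, so width = 1609 × 1.850 ≈ 2976.65 px.
Scaling 3218 → 887 is ×0.2756, so the width becomes 2976.65 × 0.2756 ≈ 820.48 px.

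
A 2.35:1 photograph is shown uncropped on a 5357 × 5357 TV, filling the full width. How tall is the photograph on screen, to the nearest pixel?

The photograph is 5357 / 2.350 ≈ 2279.57 px tall.

2280 px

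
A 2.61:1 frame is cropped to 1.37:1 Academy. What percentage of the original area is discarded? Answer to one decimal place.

47.5%

The height stays; only width is cut (since 1.37:1 Academy is narrower than 2.61:1).
Fraction kept = (1.370)/(2.610) ≈ 52.49%, so 47.51% is lost.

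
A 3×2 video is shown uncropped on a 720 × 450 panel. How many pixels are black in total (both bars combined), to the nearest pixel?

3×2 is narrower than 16×10, so it spans the full height.
That makes the image 675.0000 px wide (450 × 3/2).
720 − 675.0000 = 45.0000 px of bars.
Across the 450-px span: 45.0000 × 450 ≈ 20250 px.

20250 pixels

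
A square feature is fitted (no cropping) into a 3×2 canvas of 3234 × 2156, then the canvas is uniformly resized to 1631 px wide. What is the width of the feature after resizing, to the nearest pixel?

In the 3234×2156 frame the feature fills the height: width = 2156 × 1/1 ≈ 2156.00 px.
Scaling 3234 → 1631 is ×0.5043, so the width becomes 2156.00 × 0.5043 ≈ 1087.33 px.

1087 px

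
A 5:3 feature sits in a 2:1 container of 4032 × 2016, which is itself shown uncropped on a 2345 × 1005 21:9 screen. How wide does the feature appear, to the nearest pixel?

First fit — 5:3 into 4032×2016 spans the height: 3360.00 × 2016.00.
Second fit — the 2:1 canvas into 2345×1005 spans the height: 2010.00 × 1005.00 (×0.4985 from 4032×2016).
Applying the same ×0.4985: 3360.00 → 1675.00.

1675 px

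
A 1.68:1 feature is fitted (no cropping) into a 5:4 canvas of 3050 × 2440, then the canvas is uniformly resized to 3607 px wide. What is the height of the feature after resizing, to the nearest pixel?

2147 px

At 3050×2440 the feature is width-limited, so height = 3050 / 1.680 ≈ 1815.48 px.
Resizing to 3607 px wide multiplies everything by 1.1826: 1815.48 → 2147.02 px.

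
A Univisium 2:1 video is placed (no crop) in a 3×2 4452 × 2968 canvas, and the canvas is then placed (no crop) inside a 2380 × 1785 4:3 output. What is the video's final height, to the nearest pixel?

1190 px

First fit — Univisium 2:1 into 4452×2968 spans the width: 4452.00 × 2226.00.
The 3×2 canvas is width-limited in 2380×1785, giving 2380.00 × 1586.67; scale factor 0.5346.
The video scales with it: height 2226.00 × 0.5346 ≈ 1190.00.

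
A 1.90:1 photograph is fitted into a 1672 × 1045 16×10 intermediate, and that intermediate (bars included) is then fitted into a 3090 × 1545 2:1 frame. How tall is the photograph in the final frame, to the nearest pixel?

1.90:1 in 1672×1045: fills the width, so the photograph is 1672.00 × 880.00.
16×10 in 3090×1545: fills the height, so the intermediate becomes 2472.00 × 1545.00 — a scale of ×1.4785.
The photograph scales with it: height 880.00 × 1.4785 ≈ 1301.05.

1301 px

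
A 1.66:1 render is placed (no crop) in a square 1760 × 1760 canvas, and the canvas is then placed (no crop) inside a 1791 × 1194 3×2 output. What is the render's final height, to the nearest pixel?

719 px

1.66:1 in 1760×1760: fills the width, so the render is 1760.00 × 1060.24.
Second fit — the square canvas into 1791×1194 spans the height: 1194.00 × 1194.00 (×0.6784 from 1760×1760).
The render scales with it: height 1060.24 × 0.6784 ≈ 719.28.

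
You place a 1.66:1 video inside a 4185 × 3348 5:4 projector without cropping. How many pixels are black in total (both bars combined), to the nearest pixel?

1.66:1 is wider than 5:4, so it spans the full width.
Content height = 4185 / 1.660 ≈ 2521.0843 px.
Black = 3348 − 2521.0843 = 826.9157 px.
Across the 4185-px span: 826.9157 × 4185 ≈ 3460642 px.

3460642 pixels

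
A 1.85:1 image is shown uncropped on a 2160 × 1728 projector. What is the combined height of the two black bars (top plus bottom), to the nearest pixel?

560 px

1.85:1 is wider than 5:4, so it spans the full width.
Content height = 2160 / 1.850 ≈ 1167.57 px.
Black = 1728 − 1167.57 = 560.43 px.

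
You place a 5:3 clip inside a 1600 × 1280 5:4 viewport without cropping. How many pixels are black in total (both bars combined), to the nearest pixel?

512000 pixels

5:3 is wider than 5:4, so it spans the full width.
That makes the image 960.0000 px tall (1600 × 3/5).
1280 − 960.0000 = 320.0000 px of bars.
That's 320.0000 × 1600 ≈ 512000 black pixels.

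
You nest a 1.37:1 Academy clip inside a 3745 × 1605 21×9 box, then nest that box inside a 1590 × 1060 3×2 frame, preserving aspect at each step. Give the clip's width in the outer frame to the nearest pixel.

Inside the 3745×1605 canvas the clip is height-limited at 2198.85 × 1605.00.
21×9 in 1590×1060: fills the width, so the intermediate becomes 1590.00 × 681.43 — a scale of ×0.4246.
Applying the same ×0.4246: 2198.85 → 933.56.

934 px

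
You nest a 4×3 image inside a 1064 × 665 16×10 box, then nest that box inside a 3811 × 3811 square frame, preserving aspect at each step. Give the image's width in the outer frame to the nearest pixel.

4×3 in 1064×665: fills the height, so the image is 886.67 × 665.00.
The 16×10 canvas is width-limited in 3811×3811, giving 3811.00 × 2381.88; scale factor 3.5818.
Applying the same ×3.5818: 886.67 → 3175.83.

3176 px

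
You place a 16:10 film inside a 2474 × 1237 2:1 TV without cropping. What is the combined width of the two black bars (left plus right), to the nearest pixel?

Since 1.600 < 2.000, the film is height-limited.
The film is 1237 × 16/10 ≈ 1979.20 px wide.
2474 − 1979.20 = 494.80 px of bars.

495 px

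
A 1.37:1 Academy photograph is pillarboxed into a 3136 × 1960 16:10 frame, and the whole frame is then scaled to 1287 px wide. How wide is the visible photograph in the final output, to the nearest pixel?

In the 3136×1960 frame the photograph fills the height: width = 1960 × 1.370 ≈ 2685.20 px.
Scaling 3136 → 1287 is ×0.4104, so the width becomes 2685.20 × 0.4104 ≈ 1101.99 px.

1102 px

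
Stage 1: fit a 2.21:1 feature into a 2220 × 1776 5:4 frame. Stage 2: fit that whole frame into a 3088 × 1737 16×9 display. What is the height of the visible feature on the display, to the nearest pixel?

982 px

First fit — 2.21:1 into 2220×1776 spans the width: 2220.00 × 1004.52.
5:4 in 3088×1737: fills the height, so the intermediate becomes 2171.25 × 1737.00 — a scale of ×0.9780.
The feature scales with it: height 1004.52 × 0.9780 ≈ 982.47.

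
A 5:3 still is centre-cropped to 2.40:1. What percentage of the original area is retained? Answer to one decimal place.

69.4%

The width stays; only height is cut (since 2.40:1 is wider than 5:3).
(1.667)/(2.400) ≈ 0.694 of the area survives.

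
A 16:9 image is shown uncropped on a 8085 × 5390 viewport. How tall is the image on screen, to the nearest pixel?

16:9 (1.778) > 3×2 (1.500), so the image fills the width.
The image is 8085 × 9/16 ≈ 4547.81 px tall.

4548 px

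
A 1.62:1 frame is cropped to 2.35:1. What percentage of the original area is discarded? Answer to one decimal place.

Going from 1.62:1 to 2.35:1 means cutting height while keeping width.
(1.620)/(2.350) ≈ 0.689 of the area survives, leaving 31.06% discarded.

31.1%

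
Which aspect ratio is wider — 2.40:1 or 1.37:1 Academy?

2.40:1

2.4 and 1.37; 2.4 > 1.37.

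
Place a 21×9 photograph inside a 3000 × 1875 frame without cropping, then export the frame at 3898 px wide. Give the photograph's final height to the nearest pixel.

1671 px

At 3000×1875 the photograph is width-limited, so height = 3000 × 9/21 ≈ 1285.71 px.
The frame scales by 3898/3000 = 1.2993; 1285.71 × 1.2993 ≈ 1670.57 px.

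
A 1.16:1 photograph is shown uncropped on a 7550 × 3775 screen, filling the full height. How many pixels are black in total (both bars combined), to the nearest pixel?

Content width = 3775 × 1.160 ≈ 4379.0000 px.
Black = 7550 − 4379.0000 = 3171.0000 px.
That's 3171.0000 × 3775 ≈ 11970525 black pixels.

11970525 pixels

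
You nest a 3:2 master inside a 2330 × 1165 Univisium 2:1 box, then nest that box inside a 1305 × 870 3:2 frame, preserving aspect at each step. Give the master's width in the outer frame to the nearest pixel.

979 px

First fit — 3:2 into 2330×1165 spans the height: 1747.50 × 1165.00.
The Univisium 2:1 canvas is width-limited in 1305×870, giving 1305.00 × 652.50; scale factor 0.5601.
The master scales with it: width 1747.50 × 0.5601 ≈ 978.75.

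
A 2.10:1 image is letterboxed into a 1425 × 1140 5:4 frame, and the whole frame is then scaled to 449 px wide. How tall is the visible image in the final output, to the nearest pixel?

214 px

At 1425×1140 the image is width-limited, so height = 1425 / 2.100 ≈ 678.57 px.
Scaling 1425 → 449 is ×0.3151, so the height becomes 678.57 × 0.3151 ≈ 213.81 px.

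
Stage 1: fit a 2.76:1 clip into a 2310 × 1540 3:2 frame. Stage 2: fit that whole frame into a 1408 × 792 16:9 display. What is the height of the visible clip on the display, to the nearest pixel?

Inside the 2310×1540 canvas the clip is width-limited at 2310.00 × 836.96.
3:2 in 1408×792: fills the height, so the intermediate becomes 1188.00 × 792.00 — a scale of ×0.5143.
The clip scales with it: height 836.96 × 0.5143 ≈ 430.43.

430 px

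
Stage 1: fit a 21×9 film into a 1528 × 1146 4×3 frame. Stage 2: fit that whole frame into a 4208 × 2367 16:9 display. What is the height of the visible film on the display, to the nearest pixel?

21×9 in 1528×1146: fills the width, so the film is 1528.00 × 654.86.
Second fit — the 4×3 canvas into 4208×2367 spans the height: 3156.00 × 2367.00 (×2.0654 from 1528×1146).
Applying the same ×2.0654: 654.86 → 1352.57.

1353 px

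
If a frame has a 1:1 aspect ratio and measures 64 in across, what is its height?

Height = 64·1/1 = 64.

64 in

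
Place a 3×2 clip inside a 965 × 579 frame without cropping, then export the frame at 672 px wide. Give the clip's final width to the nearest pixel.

605 px

Fitted into 965×579, the clip spans the height; its width is 579 × 3/2 ≈ 868.50 px.
Scaling 965 → 672 is ×0.6964, so the width becomes 868.50 × 0.6964 ≈ 604.80 px.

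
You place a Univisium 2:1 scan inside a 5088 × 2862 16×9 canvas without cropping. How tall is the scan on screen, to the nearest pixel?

2544 px

Univisium 2:1 is wider than 16×9, so it spans the full width.
The scan is 5088 × 1/2 ≈ 2544.00 px tall.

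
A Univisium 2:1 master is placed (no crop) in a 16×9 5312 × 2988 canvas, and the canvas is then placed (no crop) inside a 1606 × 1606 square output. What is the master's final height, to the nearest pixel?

Univisium 2:1 in 5312×2988: fills the width, so the master is 5312.00 × 2656.00.
Second fit — the 16×9 canvas into 1606×1606 spans the width: 1606.00 × 903.38 (×0.3023 from 5312×2988).
Applying the same ×0.3023: 2656.00 → 803.00.

803 px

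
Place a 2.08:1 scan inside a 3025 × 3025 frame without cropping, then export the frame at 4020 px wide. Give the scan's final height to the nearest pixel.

1933 px

At 3025×3025 the scan is width-limited, so height = 3025 / 2.080 ≈ 1454.33 px.
Scaling 3025 → 4020 is ×1.3289, so the height becomes 1454.33 × 1.3289 ≈ 1932.69 px.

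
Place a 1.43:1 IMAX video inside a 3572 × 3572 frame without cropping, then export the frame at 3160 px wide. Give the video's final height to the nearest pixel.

2210 px

At 3572×3572 the video is width-limited, so height = 3572 / 1.430 ≈ 2497.90 px.
Resizing to 3160 px wide multiplies everything by 0.8847: 2497.90 → 2209.79 px.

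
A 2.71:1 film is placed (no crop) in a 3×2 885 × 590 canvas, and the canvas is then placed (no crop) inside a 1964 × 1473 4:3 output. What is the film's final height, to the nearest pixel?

725 px

First fit — 2.71:1 into 885×590 spans the width: 885.00 × 326.57.
3×2 in 1964×1473: fills the width, so the intermediate becomes 1964.00 × 1309.33 — a scale of ×2.2192.
So the film's height is 326.57 × 2.2192 ≈ 724.72.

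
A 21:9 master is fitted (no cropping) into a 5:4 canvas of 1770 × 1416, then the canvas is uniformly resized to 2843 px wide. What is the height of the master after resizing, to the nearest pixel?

Fitted into 1770×1416, the master spans the width; its height is 1770 × 9/21 ≈ 758.57 px.
The frame scales by 2843/1770 = 1.6062; 758.57 × 1.6062 ≈ 1218.43 px.

1218 px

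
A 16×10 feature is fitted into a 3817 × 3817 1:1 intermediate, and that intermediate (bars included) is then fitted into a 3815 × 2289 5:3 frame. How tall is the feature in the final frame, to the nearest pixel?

16×10 in 3817×3817: fills the width, so the feature is 3817.00 × 2385.62.
The 1:1 canvas is height-limited in 3815×2289, giving 2289.00 × 2289.00; scale factor 0.5997.
Applying the same ×0.5997: 2385.62 → 1430.62.

1431 px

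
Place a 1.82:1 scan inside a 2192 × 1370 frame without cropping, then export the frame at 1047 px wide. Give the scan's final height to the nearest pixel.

Fitted into 2192×1370, the scan spans the width; its height is 2192 / 1.820 ≈ 1204.40 px.
The frame scales by 1047/2192 = 0.4776; 1204.40 × 0.4776 ≈ 575.27 px.

575 px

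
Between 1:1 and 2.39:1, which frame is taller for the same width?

1:1

1 and 2.39; 2.39 > 1. The smaller width-to-height ratio is the taller frame.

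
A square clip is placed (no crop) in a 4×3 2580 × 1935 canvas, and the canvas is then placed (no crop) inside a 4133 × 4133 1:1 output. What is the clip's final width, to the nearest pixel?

square in 2580×1935: fills the height, so the clip is 1935.00 × 1935.00.
4×3 in 4133×4133: fills the width, so the intermediate becomes 4133.00 × 3099.75 — a scale of ×1.6019.
Applying the same ×1.6019: 1935.00 → 3099.75.

3100 px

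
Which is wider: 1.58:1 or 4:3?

1.58 and 4:3 = 1.333; 1.58 > 1.333.

1.58:1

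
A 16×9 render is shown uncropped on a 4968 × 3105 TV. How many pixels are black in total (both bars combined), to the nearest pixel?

Since 1.778 > 1.600, the render is width-limited.
The render is 4968 × 9/16 ≈ 2794.5000 px tall.
Leftover height: 3105 − 2794.5000 = 310.5000 px.
Across the 4968-px span: 310.5000 × 4968 ≈ 1542564 px.

1542564 pixels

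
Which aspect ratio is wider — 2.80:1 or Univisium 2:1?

2.80:1

2.8 and Univisium 2:1 = 2; 2.8 > 2.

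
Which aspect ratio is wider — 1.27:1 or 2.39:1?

1.27 and 2.39; 2.39 > 1.27.

2.39:1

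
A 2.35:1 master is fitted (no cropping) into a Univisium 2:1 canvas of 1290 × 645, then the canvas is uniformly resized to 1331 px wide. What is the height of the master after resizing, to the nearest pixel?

At 1290×645 the master is width-limited, so height = 1290 / 2.350 ≈ 548.94 px.
Scaling 1290 → 1331 is ×1.0318, so the height becomes 548.94 × 1.0318 ≈ 566.38 px.

566 px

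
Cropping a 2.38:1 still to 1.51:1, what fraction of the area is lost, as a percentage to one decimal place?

36.6%

1.51:1 is narrower than 2.38:1, so the crop keeps the full height and trims the width.
(1.510)/(2.380) ≈ 0.634 of the area survives, leaving 36.55% discarded.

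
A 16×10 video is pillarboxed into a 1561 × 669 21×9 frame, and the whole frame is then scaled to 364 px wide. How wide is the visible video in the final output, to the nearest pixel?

250 px

Fitted into 1561×669, the video spans the height; its width is 669 × 16/10 ≈ 1070.40 px.
Resizing to 364 px wide multiplies everything by 0.2332: 1070.40 → 249.60 px.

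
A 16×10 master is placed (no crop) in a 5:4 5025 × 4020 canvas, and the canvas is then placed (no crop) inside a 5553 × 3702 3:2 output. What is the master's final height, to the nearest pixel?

Inside the 5025×4020 canvas the master is width-limited at 5025.00 × 3140.62.
Second fit — the 5:4 canvas into 5553×3702 spans the height: 4627.50 × 3702.00 (×0.9209 from 5025×4020).
So the master's height is 3140.62 × 0.9209 ≈ 2892.19.

2892 px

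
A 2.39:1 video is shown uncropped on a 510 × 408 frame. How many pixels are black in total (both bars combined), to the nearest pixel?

Since 2.390 > 1.250, the video is width-limited.
The video is 510 / 2.390 ≈ 213.3891 px tall.
408 − 213.3891 = 194.6109 px of bars.
That's 194.6109 × 510 ≈ 99252 black pixels.

99252 pixels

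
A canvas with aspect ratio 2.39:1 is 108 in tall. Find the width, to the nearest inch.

258 in

108 × 2.390 = 258.12.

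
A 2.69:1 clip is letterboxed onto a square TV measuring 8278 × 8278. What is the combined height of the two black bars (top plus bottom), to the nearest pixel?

5201 px

Since 2.690 > 1.000, the clip is width-limited.
That makes the image 3077.32 px tall (8278 / 2.690).
Black = 8278 − 3077.32 = 5200.68 px.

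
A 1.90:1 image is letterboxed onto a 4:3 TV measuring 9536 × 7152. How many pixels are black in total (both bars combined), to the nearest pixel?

1.90:1 (1.900) > 4:3 (1.333), so the image fills the width.
The image is 9536 / 1.900 ≈ 5018.9474 px tall.
Black = 7152 − 5018.9474 = 2133.0526 px.
That's 2133.0526 × 9536 ≈ 20340790 black pixels.

20340790 pixels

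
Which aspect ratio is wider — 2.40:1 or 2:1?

2.40:1

2.4 and 2; 2.4 > 2.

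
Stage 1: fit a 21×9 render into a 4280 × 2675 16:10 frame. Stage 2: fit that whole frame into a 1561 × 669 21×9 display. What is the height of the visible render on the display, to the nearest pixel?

459 px

Inside the 4280×2675 canvas the render is width-limited at 4280.00 × 1834.29.
16:10 in 1561×669: fills the height, so the intermediate becomes 1070.40 × 669.00 — a scale of ×0.2501.
Applying the same ×0.2501: 1834.29 → 458.74.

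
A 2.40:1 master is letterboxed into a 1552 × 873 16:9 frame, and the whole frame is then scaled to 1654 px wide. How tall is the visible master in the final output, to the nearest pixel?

Fitted into 1552×873, the master spans the width; its height is 1552 / 2.400 ≈ 646.67 px.
Resizing to 1654 px wide multiplies everything by 1.0657: 646.67 → 689.17 px.

689 px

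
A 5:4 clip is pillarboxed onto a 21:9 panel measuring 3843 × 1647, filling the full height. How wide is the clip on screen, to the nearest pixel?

The clip is 1647 × 5/4 ≈ 2058.75 px wide.

2059 px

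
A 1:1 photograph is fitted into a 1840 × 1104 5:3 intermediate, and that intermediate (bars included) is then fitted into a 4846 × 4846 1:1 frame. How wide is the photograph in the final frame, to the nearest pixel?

First fit — 1:1 into 1840×1104 spans the height: 1104.00 × 1104.00.
5:3 in 4846×4846: fills the width, so the intermediate becomes 4846.00 × 2907.60 — a scale of ×2.6337.
The photograph scales with it: width 1104.00 × 2.6337 ≈ 2907.60.

2908 px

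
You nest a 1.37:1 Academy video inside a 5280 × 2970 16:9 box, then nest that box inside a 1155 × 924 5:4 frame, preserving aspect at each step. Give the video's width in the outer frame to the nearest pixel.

890 px

1.37:1 Academy in 5280×2970: fills the height, so the video is 4068.90 × 2970.00.
16:9 in 1155×924: fills the width, so the intermediate becomes 1155.00 × 649.69 — a scale of ×0.2188.
So the video's width is 4068.90 × 0.2188 ≈ 890.07.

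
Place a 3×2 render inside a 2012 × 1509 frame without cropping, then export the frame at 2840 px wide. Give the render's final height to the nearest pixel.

1893 px

Fitted into 2012×1509, the render spans the width; its height is 2012 × 2/3 ≈ 1341.33 px.
The frame scales by 2840/2012 = 1.4115; 1341.33 × 1.4115 ≈ 1893.33 px.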